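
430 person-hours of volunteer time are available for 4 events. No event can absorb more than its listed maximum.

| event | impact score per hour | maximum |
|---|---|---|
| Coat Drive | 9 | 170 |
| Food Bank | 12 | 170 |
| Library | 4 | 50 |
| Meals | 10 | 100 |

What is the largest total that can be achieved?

Order the events by impact score per hour: Food Bank 12 > Meals 10 > Coat Drive 9 > Library 4.
Food Bank: +170 to 170 (cap) — 260 left.
Give Meals 100 to hit its cap of 100 — 160 left.
Only 160 left; Coat Drive takes them to reach 160.
Total = 9×160 + 12×170 + 10×100 = 4480.

4480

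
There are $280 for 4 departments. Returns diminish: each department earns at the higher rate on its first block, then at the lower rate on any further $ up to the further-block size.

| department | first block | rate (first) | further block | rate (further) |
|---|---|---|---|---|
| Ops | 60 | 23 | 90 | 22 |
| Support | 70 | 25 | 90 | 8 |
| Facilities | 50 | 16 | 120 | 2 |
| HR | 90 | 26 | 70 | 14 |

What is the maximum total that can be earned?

Order all 8 blocks by rate: HR/tier1 26 > Support/tier1 25 > Ops/tier1 23 > Ops/tier2 22 > Facilities/tier1 16 > HR/tier2 14 > Support/tier2 8 > Facilities/tier2 2.
HR tier1 at 26: fill all 90 ; 190 left.
Support/tier1 (25): +70 ; 120 left.
Fill Ops tier1 block (60 at 23) ; 60 left.
Ops tier2 at 22: only 60 left, fill 60.
Total = 26×90 + 25×70 + 23×60 + 22×60 = 6790.

6790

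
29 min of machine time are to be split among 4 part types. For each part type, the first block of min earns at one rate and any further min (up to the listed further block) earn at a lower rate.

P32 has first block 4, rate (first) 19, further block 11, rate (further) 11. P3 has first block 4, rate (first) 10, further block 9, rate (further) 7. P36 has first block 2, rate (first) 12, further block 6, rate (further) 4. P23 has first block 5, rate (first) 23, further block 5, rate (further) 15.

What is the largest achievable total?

431

Order all 8 blocks by rate: P23/first 23 > P32/first 19 > P23/second 15 > P36/first 12 > P32/second 11 > P3/first 10 > P3/second 7 > P36/second 4.
P23 first at 23: fill all 5 → 24 left.
P32/first (19): +4 → 20 left.
Fill P23 second block (5 at 15) → 15 left.
P36/first (12): +2 → 13 left.
P32 second at 11: fill all 11 → 2 left.
2 remain; put them into P3 first at 10.
Total = 23×5 + 19×4 + 15×5 + 12×2 + 11×11 + 10×2 = 431.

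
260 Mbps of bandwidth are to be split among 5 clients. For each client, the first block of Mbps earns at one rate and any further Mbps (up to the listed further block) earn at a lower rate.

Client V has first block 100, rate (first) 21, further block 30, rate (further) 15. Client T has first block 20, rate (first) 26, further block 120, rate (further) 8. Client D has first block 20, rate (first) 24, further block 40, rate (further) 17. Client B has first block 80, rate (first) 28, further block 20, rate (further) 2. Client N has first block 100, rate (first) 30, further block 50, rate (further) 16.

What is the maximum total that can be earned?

7080

Treat each block as its own option and order by rate: Client N/first 30 > Client B/first 28 > Client T/first 26 > Client D/first 24 > Client V/first 21 > Client D/second 17 > Client N/second 16 > Client V/second 15 > Client T/second 8 > Client B/second 2.
Client N/first (30): +100 → 160 left.
Client B first at 28: fill all 80 → 80 left.
Fill Client T first block (20 at 26) → 60 left.
Fill Client D first block (20 at 24) → 40 left.
Client V first at 21: only 40 left, fill 40.
Total = 30×100 + 28×80 + 26×20 + 24×20 + 21×40 = 7080.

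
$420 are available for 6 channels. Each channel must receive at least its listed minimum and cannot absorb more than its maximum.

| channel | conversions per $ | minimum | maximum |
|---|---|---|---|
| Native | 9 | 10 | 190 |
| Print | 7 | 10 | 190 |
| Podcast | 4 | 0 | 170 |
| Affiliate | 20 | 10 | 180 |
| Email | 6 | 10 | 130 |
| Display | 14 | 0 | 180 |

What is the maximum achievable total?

Meeting every minimum uses 10+10+0+10+10+0 = 40 $, leaving 380.
Rank by conversions per $: Affiliate 20 > Display 14 > Native 9 > Print 7 > Email 6 > Podcast 4.
Affiliate takes 170 more to reach its cap of 180 — 210 left.
Display: +180 to 180 (cap) — 30 left.
Native: +30 (room for 180) → 40. Pool exhausted.
Total = 9×40 + 7×10 + 20×180 + 6×10 + 14×180 = 6610.

6610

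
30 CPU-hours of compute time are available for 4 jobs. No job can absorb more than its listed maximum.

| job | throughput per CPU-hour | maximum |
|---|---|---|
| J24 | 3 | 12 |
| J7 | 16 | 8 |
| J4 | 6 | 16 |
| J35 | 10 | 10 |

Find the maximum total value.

Rank by throughput per CPU-hour: J7 16 > J35 10 > J4 6 > J24 3.
Give J7 8 to hit its cap of 8 → 22 left.
Give J35 10 to hit its cap of 10 → 12 left.
J4: +12 (room for 16) → 12. Pool exhausted.
Total = 16×8 + 6×12 + 10×10 = 300.

300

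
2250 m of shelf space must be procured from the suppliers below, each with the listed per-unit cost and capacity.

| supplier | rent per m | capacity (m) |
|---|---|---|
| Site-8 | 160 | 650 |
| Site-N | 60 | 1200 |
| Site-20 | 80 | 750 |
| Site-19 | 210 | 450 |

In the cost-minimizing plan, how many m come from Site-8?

300

Use suppliers in increasing cost order.
Site-N at 60: take all 1200 m — 1050 still needed.
Site-20 at 80: take all 750 m — 300 still needed.
Site-8 (160): take the remaining 300 — done.
Site-19: unused.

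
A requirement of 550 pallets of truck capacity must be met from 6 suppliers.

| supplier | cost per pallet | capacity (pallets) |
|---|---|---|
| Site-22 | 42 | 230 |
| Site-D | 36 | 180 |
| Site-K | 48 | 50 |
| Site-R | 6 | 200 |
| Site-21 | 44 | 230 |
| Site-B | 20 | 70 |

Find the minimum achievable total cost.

Use suppliers in increasing cost order.
Site-R at 6: take all 200 pallets — 350 still needed.
Site-B at 20: take all 70 pallets — 280 still needed.
Take 180 from Site-D at 36 — need 100 more.
Take 100 from Site-22 at 42 to finish.
Site-21, Site-K: unused.
Cost = 200×6 + 70×20 + 180×36 + 100×42 = 13280.

13280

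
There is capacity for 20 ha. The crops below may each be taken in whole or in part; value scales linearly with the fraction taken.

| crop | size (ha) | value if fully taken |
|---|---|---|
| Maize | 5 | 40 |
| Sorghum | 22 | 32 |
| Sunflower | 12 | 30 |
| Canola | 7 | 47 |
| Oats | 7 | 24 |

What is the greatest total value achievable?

113.5

Best value per unit of size first: Maize 40/5≈8, Canola 47/7≈6.71, Oats 24/7≈3.43, Sunflower 30/12≈2.5, Sorghum 32/22≈1.45.
All 5 ha of Maize fit (value 40) ; 15 remain.
Canola: take in full, 7 ha for value 47 ; 8 left.
Take all of Oats (7 ha, value 24) ; 1 ha left.
Fill the last 1 ha with part of Sunflower: 1/12 of it earns 2.5.
Total value = 113.5.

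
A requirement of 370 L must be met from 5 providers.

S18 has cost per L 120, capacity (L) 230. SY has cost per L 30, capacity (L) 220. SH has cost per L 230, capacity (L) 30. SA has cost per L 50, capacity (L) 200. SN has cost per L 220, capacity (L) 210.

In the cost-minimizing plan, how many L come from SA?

Cheapest first:
SY at 30: take all 220 L ; 150 still needed.
SA at 50: take 150 of its 200 ; requirement met.
S18, SN, SH: unused.

150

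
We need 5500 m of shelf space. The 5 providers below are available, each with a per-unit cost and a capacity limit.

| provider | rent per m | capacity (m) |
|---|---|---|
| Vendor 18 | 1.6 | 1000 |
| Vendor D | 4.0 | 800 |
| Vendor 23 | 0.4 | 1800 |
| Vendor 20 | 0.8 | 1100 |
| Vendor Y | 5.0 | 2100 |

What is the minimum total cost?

Use providers in increasing cost order.
Vendor 23 (0.4): use full 1800 → 3700 m to go.
Take 1100 from Vendor 20 at 0.8 → need 2600 more.
Vendor 18 (1.6): use full 1000 → 1600 m to go.
Vendor D at 4.0: take all 800 m → 800 still needed.
Take 800 from Vendor Y at 5.0 to finish.
Cost = 1800×0.4 + 1100×0.8 + 1000×1.6 + 800×4.0 + 800×5.0 = 10400.

10400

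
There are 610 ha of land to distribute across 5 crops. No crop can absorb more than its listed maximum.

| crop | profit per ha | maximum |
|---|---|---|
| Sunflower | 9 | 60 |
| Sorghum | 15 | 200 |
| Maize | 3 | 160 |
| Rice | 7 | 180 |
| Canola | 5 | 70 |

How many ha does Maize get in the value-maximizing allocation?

100

Order the crops by profit per ha: Sorghum 15 > Sunflower 9 > Rice 7 > Canola 5 > Maize 3.
Give Sorghum 200 to hit its cap of 200 ; 410 left.
Sunflower takes 60 to reach its cap of 60 ; 350 left.
Rice: +180 to 180 (cap) ; 170 left.
Canola: +70 to 70 (cap) ; 100 left.
Maize: +100 (room for 160) → 100. Pool exhausted.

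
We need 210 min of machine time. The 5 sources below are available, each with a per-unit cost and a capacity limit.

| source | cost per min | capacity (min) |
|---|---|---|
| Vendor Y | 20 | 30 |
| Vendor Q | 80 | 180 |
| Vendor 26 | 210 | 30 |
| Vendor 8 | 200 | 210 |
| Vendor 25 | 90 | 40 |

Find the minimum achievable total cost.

Fill from the cheapest source first.
Vendor Y (20): use full 30 ; 180 min to go.
Vendor Q at 80: take all 180 min ; 0 still needed.
Vendor 25, Vendor 8, Vendor 26: unused.
Cost = 30×20 + 180×80 = 15000.

15000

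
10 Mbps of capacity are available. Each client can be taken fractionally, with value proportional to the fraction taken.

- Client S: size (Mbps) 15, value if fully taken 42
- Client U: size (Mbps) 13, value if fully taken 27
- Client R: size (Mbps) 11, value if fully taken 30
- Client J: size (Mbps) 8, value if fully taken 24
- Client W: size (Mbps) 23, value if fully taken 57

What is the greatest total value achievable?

29.6

Best value per unit of size first: Client J 24/8≈3, Client S 42/15≈2.8, Client R 30/11≈2.73, Client W 57/23≈2.48, Client U 27/13≈2.08.
All 8 Mbps of Client J fit (value 24) → 2 remain.
2 Mbps left: a 2/15 share of Client S gives 42×2/15 = 5.6.
Total value = 29.6.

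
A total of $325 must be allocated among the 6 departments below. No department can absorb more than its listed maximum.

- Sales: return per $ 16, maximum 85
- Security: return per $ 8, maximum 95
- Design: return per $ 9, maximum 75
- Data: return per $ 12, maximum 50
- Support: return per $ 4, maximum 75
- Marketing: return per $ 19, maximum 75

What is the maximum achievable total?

4380

Highest return per $ first: Marketing 19 > Sales 16 > Data 12 > Design 9 > Security 8 > Support 4.
Marketing takes 75 to reach its cap of 75 → 250 left.
Sales: +85 to 85 (cap) → 165 left.
Data takes 50 to reach its cap of 50 → 115 left.
Design takes 75 to reach its cap of 75 → 40 left.
Only 40 left; Security takes them to reach 40.
Total = 16×85 + 8×40 + 9×75 + 12×50 + 19×75 = 4380.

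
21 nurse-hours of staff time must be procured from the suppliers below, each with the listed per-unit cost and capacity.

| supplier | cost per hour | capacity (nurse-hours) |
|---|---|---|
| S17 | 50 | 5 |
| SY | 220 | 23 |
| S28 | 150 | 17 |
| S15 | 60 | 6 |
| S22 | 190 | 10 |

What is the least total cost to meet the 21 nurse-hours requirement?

Fill from the cheapest supplier first.
Take 5 from S17 at 50 — need 16 more.
Take 6 from S15 at 60 — need 10 more.
S28 at 150: take 10 of its 17 — requirement met.
S22, SY: unused.
Cost = 5×50 + 6×60 + 10×150 = 2110.

2110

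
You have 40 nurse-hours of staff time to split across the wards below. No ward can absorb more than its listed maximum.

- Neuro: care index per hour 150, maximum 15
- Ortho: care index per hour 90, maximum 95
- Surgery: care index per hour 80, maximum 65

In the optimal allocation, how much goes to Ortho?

Order the wards by care index per hour: Neuro 150 > Ortho 90 > Surgery 80.
Give Neuro 15 to hit its cap of 15 → 25 left.
Ortho has room for 95 but only 25 remain, so it gets 25.

25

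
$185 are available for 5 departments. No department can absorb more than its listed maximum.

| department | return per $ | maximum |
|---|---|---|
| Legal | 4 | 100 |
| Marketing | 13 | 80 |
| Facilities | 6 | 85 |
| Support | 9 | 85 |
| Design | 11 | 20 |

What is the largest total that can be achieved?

Highest return per $ first: Marketing 13 > Design 11 > Support 9 > Facilities 6 > Legal 4.
Marketing takes 80 to reach its cap of 80 → 105 left.
Give Design 20 to hit its cap of 20 → 85 left.
Support takes 85 to reach its cap of 85 → 0 left.
Total = 13×80 + 9×85 + 11×20 = 2025.

2025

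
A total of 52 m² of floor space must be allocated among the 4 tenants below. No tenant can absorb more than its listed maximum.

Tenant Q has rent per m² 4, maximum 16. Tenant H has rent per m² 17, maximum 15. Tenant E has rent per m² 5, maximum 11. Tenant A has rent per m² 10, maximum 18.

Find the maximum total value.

522

Highest rent per m² first: Tenant H 17 > Tenant A 10 > Tenant E 5 > Tenant Q 4.
Tenant H takes 15 to reach its cap of 15 — 37 left.
Tenant A takes 18 to reach its cap of 18 — 19 left.
Give Tenant E 11 to hit its cap of 11 — 8 left.
Tenant Q has room for 16 but only 8 remain, so it gets 8.
Total = 4×8 + 17×15 + 5×11 + 10×18 = 522.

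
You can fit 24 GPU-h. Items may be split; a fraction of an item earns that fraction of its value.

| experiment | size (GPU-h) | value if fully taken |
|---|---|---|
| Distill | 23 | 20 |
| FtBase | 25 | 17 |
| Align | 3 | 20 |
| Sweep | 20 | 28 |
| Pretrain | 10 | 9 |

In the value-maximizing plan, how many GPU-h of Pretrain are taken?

Sort by value density: Align 20/3≈6.67, Sweep 28/20≈1.4, Pretrain 9/10≈0.9, Distill 20/23≈0.87, FtBase 17/25≈0.68.
Align: take in full, 3 GPU-h for value 20 — 21 left.
All 20 GPU-h of Sweep fit (value 28) — 1 remain.
Fill the last 1 GPU-h with part of Pretrain: 1/10 of it earns 0.9.

1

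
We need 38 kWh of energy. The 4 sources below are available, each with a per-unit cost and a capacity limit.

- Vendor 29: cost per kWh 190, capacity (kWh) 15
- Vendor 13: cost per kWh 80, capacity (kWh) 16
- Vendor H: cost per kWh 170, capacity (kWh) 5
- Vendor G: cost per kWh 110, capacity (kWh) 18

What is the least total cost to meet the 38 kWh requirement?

Cheapest first:
Take 16 from Vendor 13 at 80 ; need 22 more.
Vendor G (110): use full 18 ; 4 kWh to go.
Vendor H at 170: take 4 of its 5 ; requirement met.
Vendor 29: unused.
Cost = 16×80 + 18×110 + 4×170 = 3940.

3940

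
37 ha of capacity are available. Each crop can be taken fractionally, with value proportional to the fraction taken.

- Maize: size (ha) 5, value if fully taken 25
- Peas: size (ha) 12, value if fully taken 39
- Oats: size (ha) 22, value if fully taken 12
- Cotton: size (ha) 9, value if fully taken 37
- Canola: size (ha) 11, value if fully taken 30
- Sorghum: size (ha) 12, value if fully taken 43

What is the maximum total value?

Sort by value density: Maize 25/5≈5, Cotton 37/9≈4.11, Sorghum 43/12≈3.58, Peas 39/12≈3.25, Canola 30/11≈2.73, Oats 12/22≈0.545.
Maize: take in full, 5 ha for value 25 ; 32 left.
All 9 ha of Cotton fit (value 37) ; 23 remain.
All 12 ha of Sorghum fit (value 43) ; 11 remain.
11 ha left: a 11/12 share of Peas gives 39×11/12 = 35.75.
Total value = 140.75.

140.75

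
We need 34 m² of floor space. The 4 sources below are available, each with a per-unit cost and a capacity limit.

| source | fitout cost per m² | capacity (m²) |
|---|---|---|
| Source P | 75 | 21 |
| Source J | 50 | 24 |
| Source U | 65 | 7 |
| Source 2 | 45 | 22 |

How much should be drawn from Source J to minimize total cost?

12

Cheapest first:
Take 22 from Source 2 at 45 → need 12 more.
Take 12 from Source J at 50 to finish.
Source U, Source P: unused.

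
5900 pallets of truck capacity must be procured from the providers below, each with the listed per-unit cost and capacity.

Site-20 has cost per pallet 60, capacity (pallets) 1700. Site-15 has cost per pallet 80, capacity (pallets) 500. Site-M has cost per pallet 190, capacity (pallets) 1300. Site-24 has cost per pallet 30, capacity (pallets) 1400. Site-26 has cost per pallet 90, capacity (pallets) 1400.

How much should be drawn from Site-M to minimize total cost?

900

Cheapest first:
Site-24 at 30: take all 1400 pallets → 4500 still needed.
Take 1700 from Site-20 at 60 → need 2800 more.
Site-15 (80): use full 500 → 2300 pallets to go.
Site-26 (90): use full 1400 → 900 pallets to go.
Site-M at 190: take 900 of its 1300 → requirement met.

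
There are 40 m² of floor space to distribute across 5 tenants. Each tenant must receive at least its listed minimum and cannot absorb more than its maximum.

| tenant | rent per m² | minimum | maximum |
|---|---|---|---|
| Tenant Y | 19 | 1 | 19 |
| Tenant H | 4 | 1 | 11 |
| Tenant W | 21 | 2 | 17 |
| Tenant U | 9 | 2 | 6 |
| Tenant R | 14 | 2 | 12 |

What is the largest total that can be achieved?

Meeting every minimum uses 1+1+2+2+2 = 8 m², leaving 32.
Rank by rent per m²: Tenant W 21 > Tenant Y 19 > Tenant R 14 > Tenant U 9 > Tenant H 4.
Tenant W: +15 to 17 (cap) — 17 left.
Only 17 left; Tenant Y takes them to reach 18.
Total = 19×18 + 4×1 + 21×17 + 9×2 + 14×2 = 749.

749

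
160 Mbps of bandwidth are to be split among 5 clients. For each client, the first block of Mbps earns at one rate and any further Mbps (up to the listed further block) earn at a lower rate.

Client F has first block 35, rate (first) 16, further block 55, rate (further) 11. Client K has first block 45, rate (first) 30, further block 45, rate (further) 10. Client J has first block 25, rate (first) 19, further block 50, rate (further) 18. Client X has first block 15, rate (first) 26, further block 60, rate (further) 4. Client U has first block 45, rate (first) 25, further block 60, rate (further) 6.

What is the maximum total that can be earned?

Order all 10 blocks by rate: Client K/tier1 30 > Client X/tier1 26 > Client U/tier1 25 > Client J/tier1 19 > Client J/tier2 18 > Client F/tier1 16 > Client F/tier2 11 > Client K/tier2 10 > Client U/tier2 6 > Client X/tier2 4.
Fill Client K tier1 block (45 at 30) — 115 left.
Client X tier1 at 26: fill all 15 — 100 left.
Client U/tier1 (25): +45 — 55 left.
Client J tier1 at 19: fill all 25 — 30 left.
Client J/tier2: +30 of 50 at 18; pool empty.
Total = 30×45 + 26×15 + 25×45 + 19×25 + 18×30 = 3880.

3880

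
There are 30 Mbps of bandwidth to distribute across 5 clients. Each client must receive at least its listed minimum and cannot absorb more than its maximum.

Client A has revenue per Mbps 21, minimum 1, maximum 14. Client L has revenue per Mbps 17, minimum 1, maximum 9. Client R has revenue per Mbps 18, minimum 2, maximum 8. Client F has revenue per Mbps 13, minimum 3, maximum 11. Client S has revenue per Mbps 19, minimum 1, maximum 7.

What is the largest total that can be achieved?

Meeting every minimum uses 1+1+2+3+1 = 8 Mbps, leaving 22.
Highest revenue per Mbps first: Client A 21 > Client S 19 > Client R 18 > Client L 17 > Client F 13.
Give Client A 13 more to hit its cap of 14 — 9 left.
Client S takes 6 more to reach its cap of 7 — 3 left.
Only 3 left; Client R takes them to reach 5.
Total = 21×14 + 17×1 + 18×5 + 13×3 + 19×7 = 573.

573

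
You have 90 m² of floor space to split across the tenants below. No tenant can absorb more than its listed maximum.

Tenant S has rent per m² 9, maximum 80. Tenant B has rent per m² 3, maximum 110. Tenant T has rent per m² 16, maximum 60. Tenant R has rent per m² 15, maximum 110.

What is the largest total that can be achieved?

1410

Rank by rent per m²: Tenant T 16 > Tenant R 15 > Tenant S 9 > Tenant B 3.
Tenant T takes 60 to reach its cap of 60 ; 30 left.
Tenant R: +30 (room for 110) → 30. Pool exhausted.
Total = 16×60 + 15×30 = 1410.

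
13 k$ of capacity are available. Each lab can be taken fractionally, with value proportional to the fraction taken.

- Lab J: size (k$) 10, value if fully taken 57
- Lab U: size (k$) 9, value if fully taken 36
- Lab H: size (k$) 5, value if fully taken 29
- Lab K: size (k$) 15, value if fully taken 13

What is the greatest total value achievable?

74.6

Rank by value-to-size ratio: Lab H 29/5≈5.8, Lab J 57/10≈5.7, Lab U 36/9≈4, Lab K 13/15≈0.867.
Lab H: take in full, 5 k$ for value 29 — 8 left.
Fill the last 8 k$ with part of Lab J: 8/10 of it earns 45.6.
Total value = 74.6.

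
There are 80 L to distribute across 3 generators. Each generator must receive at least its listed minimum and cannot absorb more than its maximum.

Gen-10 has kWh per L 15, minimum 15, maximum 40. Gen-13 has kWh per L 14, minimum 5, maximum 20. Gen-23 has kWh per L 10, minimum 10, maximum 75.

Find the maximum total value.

Meeting every minimum uses 15+5+10 = 30 L, leaving 50.
Rank by kWh per L: Gen-10 15 > Gen-13 14 > Gen-23 10.
Gen-10: +25 to 40 (cap) ; 25 left.
Gen-13: +15 to 20 (cap) ; 10 left.
Only 10 left; Gen-23 takes them to reach 20.
Total = 15×40 + 14×20 + 10×20 = 1080.

1080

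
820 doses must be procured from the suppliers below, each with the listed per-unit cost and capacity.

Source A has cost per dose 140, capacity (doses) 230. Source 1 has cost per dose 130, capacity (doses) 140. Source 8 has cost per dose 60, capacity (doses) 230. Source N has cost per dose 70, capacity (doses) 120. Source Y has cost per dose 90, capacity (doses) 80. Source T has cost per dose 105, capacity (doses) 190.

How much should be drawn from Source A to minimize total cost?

Cheapest first:
Source 8 at 60: take all 230 doses — 590 still needed.
Source N at 70: take all 120 doses — 470 still needed.
Take 80 from Source Y at 90 — need 390 more.
Take 190 from Source T at 105 — need 200 more.
Source 1 at 130: take all 140 doses — 60 still needed.
Source A (140): take the remaining 60 — done.

60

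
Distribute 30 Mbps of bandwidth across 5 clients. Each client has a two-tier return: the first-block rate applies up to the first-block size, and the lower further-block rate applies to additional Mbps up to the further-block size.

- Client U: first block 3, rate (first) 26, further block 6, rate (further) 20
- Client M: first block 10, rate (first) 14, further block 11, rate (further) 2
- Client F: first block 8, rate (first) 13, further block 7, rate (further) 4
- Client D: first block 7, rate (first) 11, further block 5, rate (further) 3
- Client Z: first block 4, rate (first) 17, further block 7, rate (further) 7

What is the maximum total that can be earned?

Treat each block as its own option and order by rate: Client U/first 26 > Client U/second 20 > Client Z/first 17 > Client M/first 14 > Client F/first 13 > Client D/first 11 > Client Z/second 7 > Client F/second 4 > Client D/second 3 > Client M/second 2.
Fill Client U first block (3 at 26) — 27 left.
Client U second at 20: fill all 6 — 21 left.
Client Z/first (17): +4 — 17 left.
Fill Client M first block (10 at 14) — 7 left.
7 remain; put them into Client F first at 13.
Total = 26×3 + 20×6 + 17×4 + 14×10 + 13×7 = 497.

497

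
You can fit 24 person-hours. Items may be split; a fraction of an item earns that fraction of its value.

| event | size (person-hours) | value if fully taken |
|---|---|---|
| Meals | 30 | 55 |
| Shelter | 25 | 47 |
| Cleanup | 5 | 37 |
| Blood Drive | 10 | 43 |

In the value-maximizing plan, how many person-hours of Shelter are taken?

Best value per unit of size first: Cleanup 37/5≈7.4, Blood Drive 43/10≈4.3, Shelter 47/25≈1.88, Meals 55/30≈1.83.
Cleanup: take in full, 5 person-hours for value 37 → 19 left.
Take all of Blood Drive (10 person-hours, value 43) → 9 person-hours left.
Only 9 person-hours remain; take 9/25 of Shelter for value 47×9/25 = 16.92.

9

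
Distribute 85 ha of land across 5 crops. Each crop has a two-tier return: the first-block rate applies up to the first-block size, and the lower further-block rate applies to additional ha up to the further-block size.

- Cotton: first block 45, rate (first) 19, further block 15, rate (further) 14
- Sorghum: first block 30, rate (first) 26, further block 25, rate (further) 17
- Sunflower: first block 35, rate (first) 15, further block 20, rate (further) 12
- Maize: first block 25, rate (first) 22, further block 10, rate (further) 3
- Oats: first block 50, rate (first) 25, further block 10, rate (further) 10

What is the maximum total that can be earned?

2140

Treat each block as its own option and order by rate: Sorghum/tier1 26 > Oats/tier1 25 > Maize/tier1 22 > Cotton/tier1 19 > Sorghum/tier2 17 > Sunflower/tier1 15 > Cotton/tier2 14 > Sunflower/tier2 12 > Oats/tier2 10 > Maize/tier2 3.
Sorghum tier1 at 26: fill all 30 — 55 left.
Oats tier1 at 25: fill all 50 — 5 left.
5 remain; put them into Maize tier1 at 22.
Total = 26×30 + 25×50 + 22×5 = 2140.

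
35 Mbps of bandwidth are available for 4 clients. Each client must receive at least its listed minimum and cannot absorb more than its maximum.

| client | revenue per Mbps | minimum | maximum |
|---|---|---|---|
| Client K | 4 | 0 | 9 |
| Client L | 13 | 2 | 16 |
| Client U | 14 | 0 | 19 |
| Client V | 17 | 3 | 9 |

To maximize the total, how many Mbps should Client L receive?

Meeting every minimum uses 0+2+0+3 = 5 Mbps, leaving 30.
Highest revenue per Mbps first: Client V 17 > Client U 14 > Client L 13 > Client K 4.
Client V takes 6 more to reach its cap of 9 ; 24 left.
Client U takes 19 more to reach its cap of 19 ; 5 left.
Client L: +5 (room for 14) → 7. Pool exhausted.

7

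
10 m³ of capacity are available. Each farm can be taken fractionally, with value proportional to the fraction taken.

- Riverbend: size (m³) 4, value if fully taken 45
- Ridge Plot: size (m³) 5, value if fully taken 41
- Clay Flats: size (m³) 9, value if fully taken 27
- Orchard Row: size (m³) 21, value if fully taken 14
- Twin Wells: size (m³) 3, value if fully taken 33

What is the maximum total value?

Rank by value-to-size ratio: Riverbend 45/4≈11.2, Twin Wells 33/3≈11, Ridge Plot 41/5≈8.2, Clay Flats 27/9≈3, Orchard Row 14/21≈0.667.
Take all of Riverbend (4 m³, value 45) → 6 m³ left.
All 3 m³ of Twin Wells fit (value 33) → 3 remain.
3 m³ left: a 3/5 share of Ridge Plot gives 41×3/5 = 24.6.
Total value = 102.6.

102.6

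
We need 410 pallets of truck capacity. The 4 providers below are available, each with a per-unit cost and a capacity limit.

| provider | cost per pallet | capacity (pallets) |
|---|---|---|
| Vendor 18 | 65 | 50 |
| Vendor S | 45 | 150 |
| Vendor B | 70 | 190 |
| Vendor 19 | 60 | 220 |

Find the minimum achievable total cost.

Cheapest first:
Vendor S at 45: take all 150 pallets — 260 still needed.
Take 220 from Vendor 19 at 60 — need 40 more.
Vendor 18 (65): take the remaining 40 — done.
Vendor B: unused.
Cost = 150×45 + 220×60 + 40×65 = 22550.

22550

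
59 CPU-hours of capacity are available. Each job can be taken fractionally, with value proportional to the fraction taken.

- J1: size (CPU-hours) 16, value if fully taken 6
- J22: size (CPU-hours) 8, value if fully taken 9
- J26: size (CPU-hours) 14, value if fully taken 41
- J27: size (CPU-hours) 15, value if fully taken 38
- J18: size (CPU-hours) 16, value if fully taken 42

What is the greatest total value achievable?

132.25

Sort by value density: J26 41/14≈2.93, J18 42/16≈2.62, J27 38/15≈2.53, J22 9/8≈1.12, J1 6/16≈0.375.
J26: take in full, 14 CPU-hours for value 41 ; 45 left.
J18: take in full, 16 CPU-hours for value 42 ; 29 left.
Take all of J27 (15 CPU-hours, value 38) ; 14 CPU-hours left.
All 8 CPU-hours of J22 fit (value 9) ; 6 remain.
6 CPU-hours left: a 6/16 share of J1 gives 6×6/16 = 2.25.
Total value = 132.25.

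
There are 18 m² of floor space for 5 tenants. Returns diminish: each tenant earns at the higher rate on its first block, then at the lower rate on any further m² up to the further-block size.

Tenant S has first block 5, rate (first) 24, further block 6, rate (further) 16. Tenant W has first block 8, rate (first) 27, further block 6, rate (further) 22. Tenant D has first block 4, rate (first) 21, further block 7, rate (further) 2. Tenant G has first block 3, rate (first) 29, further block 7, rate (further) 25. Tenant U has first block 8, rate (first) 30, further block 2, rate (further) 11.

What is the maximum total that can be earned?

Rank every tier by rate: Tenant U/tier1 30 > Tenant G/tier1 29 > Tenant W/tier1 27 > Tenant G/tier2 25 > Tenant S/tier1 24 > Tenant W/tier2 22 > Tenant D/tier1 21 > Tenant S/tier2 16 > Tenant U/tier2 11 > Tenant D/tier2 2.
Tenant U tier1 at 30: fill all 8 — 10 left.
Tenant G tier1 at 29: fill all 3 — 7 left.
7 remain; put them into Tenant W tier1 at 27.
Total = 30×8 + 29×3 + 27×7 = 516.

516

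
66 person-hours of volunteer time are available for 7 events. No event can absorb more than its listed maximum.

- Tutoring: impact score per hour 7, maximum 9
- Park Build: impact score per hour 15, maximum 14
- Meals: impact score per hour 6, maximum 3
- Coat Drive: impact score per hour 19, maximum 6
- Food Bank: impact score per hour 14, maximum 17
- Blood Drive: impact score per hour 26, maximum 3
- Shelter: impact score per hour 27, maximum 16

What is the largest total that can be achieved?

Order the events by impact score per hour: Shelter 27 > Blood Drive 26 > Coat Drive 19 > Park Build 15 > Food Bank 14 > Tutoring 7 > Meals 6.
Shelter takes 16 to reach its cap of 16 — 50 left.
Blood Drive: +3 to 3 (cap) — 47 left.
Give Coat Drive 6 to hit its cap of 6 — 41 left.
Park Build takes 14 to reach its cap of 14 — 27 left.
Give Food Bank 17 to hit its cap of 17 — 10 left.
Tutoring: +9 to 9 (cap) — 1 left.
Meals: +1 (room for 3) → 1. Pool exhausted.
Total = 7×9 + 15×14 + 6×1 + 19×6 + 14×17 + 26×3 + 27×16 = 1141.

1141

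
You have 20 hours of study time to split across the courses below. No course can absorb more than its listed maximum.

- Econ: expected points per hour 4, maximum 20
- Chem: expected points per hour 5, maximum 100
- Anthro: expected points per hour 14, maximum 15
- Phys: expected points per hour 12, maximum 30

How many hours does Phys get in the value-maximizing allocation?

Order the courses by expected points per hour: Anthro 14 > Phys 12 > Chem 5 > Econ 4.
Anthro takes 15 to reach its cap of 15 ; 5 left.
Only 5 left; Phys takes them to reach 5.

5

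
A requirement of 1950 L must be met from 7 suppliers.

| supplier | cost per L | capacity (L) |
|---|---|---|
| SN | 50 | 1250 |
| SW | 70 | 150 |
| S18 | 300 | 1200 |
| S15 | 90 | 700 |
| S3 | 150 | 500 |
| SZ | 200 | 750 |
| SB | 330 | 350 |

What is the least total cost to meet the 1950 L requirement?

Fill from the cheapest supplier first.
SN (50): use full 1250 ; 700 L to go.
SW at 70: take all 150 L ; 550 still needed.
S15 at 90: take 550 of its 700 ; requirement met.
S3, SZ, S18, SB: unused.
Cost = 1250×50 + 150×70 + 550×90 = 122500.

122500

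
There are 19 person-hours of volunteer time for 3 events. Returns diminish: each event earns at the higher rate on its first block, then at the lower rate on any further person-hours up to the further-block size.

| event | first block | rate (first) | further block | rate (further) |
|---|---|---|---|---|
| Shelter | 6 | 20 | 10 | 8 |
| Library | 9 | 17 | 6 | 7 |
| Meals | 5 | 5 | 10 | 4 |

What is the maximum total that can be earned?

305

Treat each block as its own option and order by rate: Shelter/first 20 > Library/first 17 > Shelter/second 8 > Library/second 7 > Meals/first 5 > Meals/second 4.
Shelter/first (20): +6 ; 13 left.
Library/first (17): +9 ; 4 left.
Shelter/second: +4 of 10 at 8; pool empty.
Total = 20×6 + 17×9 + 8×4 = 305.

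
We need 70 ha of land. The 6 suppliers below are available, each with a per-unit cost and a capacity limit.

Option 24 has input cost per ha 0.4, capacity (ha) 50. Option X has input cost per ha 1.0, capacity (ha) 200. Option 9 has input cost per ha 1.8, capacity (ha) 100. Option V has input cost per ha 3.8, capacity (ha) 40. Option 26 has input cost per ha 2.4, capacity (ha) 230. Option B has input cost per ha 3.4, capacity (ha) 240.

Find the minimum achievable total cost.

Use suppliers in increasing cost order.
Option 24 (0.4): use full 50 ; 20 ha to go.
Option X at 1.0: take 20 of its 200 ; requirement met.
Option 9, Option 26, Option B, Option V: unused.
Cost = 50×0.4 + 20×1.0 = 40.

40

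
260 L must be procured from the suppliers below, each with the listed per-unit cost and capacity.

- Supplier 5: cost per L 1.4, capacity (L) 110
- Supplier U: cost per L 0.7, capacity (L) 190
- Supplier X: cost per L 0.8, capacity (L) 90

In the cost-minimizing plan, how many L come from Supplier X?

Use suppliers in increasing cost order.
Supplier U at 0.7: take all 190 L → 70 still needed.
Take 70 from Supplier X at 0.8 to finish.
Supplier 5: unused.

70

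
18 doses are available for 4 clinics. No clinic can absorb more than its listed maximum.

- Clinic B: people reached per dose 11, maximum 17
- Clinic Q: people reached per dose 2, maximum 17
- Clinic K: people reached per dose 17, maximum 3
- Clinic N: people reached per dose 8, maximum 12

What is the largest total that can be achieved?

216

Order the clinics by people reached per dose: Clinic K 17 > Clinic B 11 > Clinic N 8 > Clinic Q 2.
Clinic K: +3 to 3 (cap) — 15 left.
Clinic B: +15 (room for 17) → 15. Pool exhausted.
Total = 11×15 + 17×3 = 216.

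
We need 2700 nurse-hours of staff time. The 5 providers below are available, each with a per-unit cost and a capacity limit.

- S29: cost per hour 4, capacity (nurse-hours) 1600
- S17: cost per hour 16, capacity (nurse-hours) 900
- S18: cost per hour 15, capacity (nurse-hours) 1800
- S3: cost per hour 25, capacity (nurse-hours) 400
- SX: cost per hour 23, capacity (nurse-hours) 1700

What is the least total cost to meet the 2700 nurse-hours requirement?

Use providers in increasing cost order.
Take 1600 from S29 at 4 → need 1100 more.
Take 1100 from S18 at 15 to finish.
S17, SX, S3: unused.
Cost = 1600×4 + 1100×15 = 22900.

22900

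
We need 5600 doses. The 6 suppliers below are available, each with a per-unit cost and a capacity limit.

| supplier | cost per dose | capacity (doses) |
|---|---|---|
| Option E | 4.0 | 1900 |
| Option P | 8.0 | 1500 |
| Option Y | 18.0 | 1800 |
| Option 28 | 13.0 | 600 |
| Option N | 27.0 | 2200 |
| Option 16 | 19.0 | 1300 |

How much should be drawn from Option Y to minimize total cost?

Cheapest first:
Take 1900 from Option E at 4.0 ; need 3700 more.
Option P (8.0): use full 1500 ; 2200 doses to go.
Take 600 from Option 28 at 13.0 ; need 1600 more.
Take 1600 from Option Y at 18.0 to finish.
Option 16, Option N: unused.

1600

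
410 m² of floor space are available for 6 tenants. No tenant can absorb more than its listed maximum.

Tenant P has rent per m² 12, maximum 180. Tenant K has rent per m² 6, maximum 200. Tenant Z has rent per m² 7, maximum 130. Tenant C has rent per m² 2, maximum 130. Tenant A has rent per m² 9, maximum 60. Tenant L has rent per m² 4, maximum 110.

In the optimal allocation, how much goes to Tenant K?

40

Highest rent per m² first: Tenant P 12 > Tenant A 9 > Tenant Z 7 > Tenant K 6 > Tenant L 4 > Tenant C 2.
Tenant P takes 180 to reach its cap of 180 → 230 left.
Give Tenant A 60 to hit its cap of 60 → 170 left.
Tenant Z takes 130 to reach its cap of 130 → 40 left.
Only 40 left; Tenant K takes them to reach 40.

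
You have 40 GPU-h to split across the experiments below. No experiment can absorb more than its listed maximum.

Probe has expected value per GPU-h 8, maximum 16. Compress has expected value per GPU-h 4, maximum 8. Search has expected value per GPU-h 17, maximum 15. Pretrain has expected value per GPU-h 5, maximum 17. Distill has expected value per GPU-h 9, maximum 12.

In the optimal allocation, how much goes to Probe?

Rank by expected value per GPU-h: Search 17 > Distill 9 > Probe 8 > Pretrain 5 > Compress 4.
Search takes 15 to reach its cap of 15 — 25 left.
Give Distill 12 to hit its cap of 12 — 13 left.
Only 13 left; Probe takes them to reach 13.

13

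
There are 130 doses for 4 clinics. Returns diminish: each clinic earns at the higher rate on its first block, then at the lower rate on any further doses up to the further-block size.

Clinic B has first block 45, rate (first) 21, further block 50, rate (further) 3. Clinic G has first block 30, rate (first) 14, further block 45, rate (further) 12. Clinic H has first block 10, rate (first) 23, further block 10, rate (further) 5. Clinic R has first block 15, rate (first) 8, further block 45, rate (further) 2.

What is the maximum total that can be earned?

Treat each block as its own option and order by rate: Clinic H/tier1 23 > Clinic B/tier1 21 > Clinic G/tier1 14 > Clinic G/tier2 12 > Clinic R/tier1 8 > Clinic H/tier2 5 > Clinic B/tier2 3 > Clinic R/tier2 2.
Fill Clinic H tier1 block (10 at 23) — 120 left.
Fill Clinic B tier1 block (45 at 21) — 75 left.
Clinic G/tier1 (14): +30 — 45 left.
Clinic G/tier2 (12): +45 — 0 left.
Total = 23×10 + 21×45 + 14×30 + 12×45 = 2135.

2135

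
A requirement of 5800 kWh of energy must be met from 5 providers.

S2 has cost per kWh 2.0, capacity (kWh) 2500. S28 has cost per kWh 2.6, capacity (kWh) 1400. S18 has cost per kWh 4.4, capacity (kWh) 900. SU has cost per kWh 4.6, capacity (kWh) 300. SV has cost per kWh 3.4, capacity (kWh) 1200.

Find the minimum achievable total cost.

Use providers in increasing cost order.
S2 at 2.0: take all 2500 kWh → 3300 still needed.
S28 (2.6): use full 1400 → 1900 kWh to go.
Take 1200 from SV at 3.4 → need 700 more.
Take 700 from S18 at 4.4 to finish.
SU: unused.
Cost = 2500×2.0 + 1400×2.6 + 1200×3.4 + 700×4.4 = 15800.

15800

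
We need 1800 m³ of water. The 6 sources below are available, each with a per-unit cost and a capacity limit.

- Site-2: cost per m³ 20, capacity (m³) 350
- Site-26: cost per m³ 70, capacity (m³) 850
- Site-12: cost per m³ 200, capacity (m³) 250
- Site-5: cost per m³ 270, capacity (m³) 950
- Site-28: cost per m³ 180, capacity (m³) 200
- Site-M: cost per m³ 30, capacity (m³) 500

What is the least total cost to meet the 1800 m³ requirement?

99500

Fill from the cheapest source first.
Take 350 from Site-2 at 20 ; need 1450 more.
Site-M at 30: take all 500 m³ ; 950 still needed.
Site-26 at 70: take all 850 m³ ; 100 still needed.
Take 100 from Site-28 at 180 to finish.
Site-12, Site-5: unused.
Cost = 350×20 + 500×30 + 850×70 + 100×180 = 99500.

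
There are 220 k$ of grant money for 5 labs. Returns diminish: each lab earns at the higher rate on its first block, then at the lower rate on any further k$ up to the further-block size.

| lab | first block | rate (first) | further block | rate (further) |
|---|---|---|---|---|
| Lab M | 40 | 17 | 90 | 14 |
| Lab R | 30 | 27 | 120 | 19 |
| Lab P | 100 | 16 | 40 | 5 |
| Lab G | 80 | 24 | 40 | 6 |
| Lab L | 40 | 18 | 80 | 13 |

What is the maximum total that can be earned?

Rank every tier by rate: Lab R/first 27 > Lab G/first 24 > Lab R/second 19 > Lab L/first 18 > Lab M/first 17 > Lab P/first 16 > Lab M/second 14 > Lab L/second 13 > Lab G/second 6 > Lab P/second 5.
Lab R/first (27): +30 ; 190 left.
Lab G/first (24): +80 ; 110 left.
Lab R/second: +110 of 120 at 19; pool empty.
Total = 27×30 + 24×80 + 19×110 = 4820.

4820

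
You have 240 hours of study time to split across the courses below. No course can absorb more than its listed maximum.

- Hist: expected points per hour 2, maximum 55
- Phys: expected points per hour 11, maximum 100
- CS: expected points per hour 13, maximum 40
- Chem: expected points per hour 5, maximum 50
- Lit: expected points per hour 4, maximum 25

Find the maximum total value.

Rank by expected points per hour: CS 13 > Phys 11 > Chem 5 > Lit 4 > Hist 2.
CS: +40 to 40 (cap) ; 200 left.
Give Phys 100 to hit its cap of 100 ; 100 left.
Give Chem 50 to hit its cap of 50 ; 50 left.
Lit takes 25 to reach its cap of 25 ; 25 left.
Hist has room for 55 but only 25 remain, so it gets 25.
Total = 2×25 + 11×100 + 13×40 + 5×50 + 4×25 = 2020.

2020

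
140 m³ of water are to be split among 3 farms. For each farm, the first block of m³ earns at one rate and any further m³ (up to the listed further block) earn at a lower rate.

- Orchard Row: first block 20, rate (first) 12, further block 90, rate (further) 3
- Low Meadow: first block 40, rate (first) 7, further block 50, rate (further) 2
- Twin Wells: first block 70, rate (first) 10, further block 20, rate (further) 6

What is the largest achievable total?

Order all 6 blocks by rate: Orchard Row/T1 12 > Twin Wells/T1 10 > Low Meadow/T1 7 > Twin Wells/T2 6 > Orchard Row/T2 3 > Low Meadow/T2 2.
Fill Orchard Row T1 block (20 at 12) → 120 left.
Twin Wells T1 at 10: fill all 70 → 50 left.
Low Meadow T1 at 7: fill all 40 → 10 left.
10 remain; put them into Twin Wells T2 at 6.
Total = 12×20 + 10×70 + 7×40 + 6×10 = 1280.

1280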